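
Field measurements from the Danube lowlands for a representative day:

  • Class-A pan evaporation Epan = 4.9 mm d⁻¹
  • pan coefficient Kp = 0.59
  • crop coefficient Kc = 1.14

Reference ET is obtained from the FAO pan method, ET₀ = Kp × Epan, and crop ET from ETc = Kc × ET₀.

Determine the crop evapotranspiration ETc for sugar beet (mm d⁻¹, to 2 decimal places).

ET₀ = 0.59 × 4.9 = 2.8910 mm/d
ETc = Kc × ET₀ = 1.14 × 2.8910 = 3.2957 mm/d

3.30 mm d⁻¹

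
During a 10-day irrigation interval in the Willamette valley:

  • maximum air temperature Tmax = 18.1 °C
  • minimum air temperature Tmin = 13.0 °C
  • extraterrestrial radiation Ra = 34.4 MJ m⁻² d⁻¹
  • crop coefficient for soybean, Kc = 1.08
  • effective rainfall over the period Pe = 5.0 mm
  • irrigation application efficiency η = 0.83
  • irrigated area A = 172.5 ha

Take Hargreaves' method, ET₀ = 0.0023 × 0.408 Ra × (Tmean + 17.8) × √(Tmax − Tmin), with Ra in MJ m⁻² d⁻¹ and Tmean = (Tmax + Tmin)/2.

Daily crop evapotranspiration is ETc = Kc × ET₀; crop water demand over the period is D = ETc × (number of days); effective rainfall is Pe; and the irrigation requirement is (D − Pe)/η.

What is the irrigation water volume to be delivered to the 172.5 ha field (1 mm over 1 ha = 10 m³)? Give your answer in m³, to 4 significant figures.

44180 m³

Tmean = (18.1 + 13.0)/2 = 15.55 °C
0.408 Ra = 0.408 × 34.4 = 14.0352 mm/d equivalent
ET₀ = 0.0023 × 14.0352 × (15.55 + 17.8) × √5.1 = 0.0023 × 14.0352 × 33.35 × 2.2583 = 2.4312 mm/d
ETc = Kc × ET₀ = 1.08 × 2.4312 = 2.6257 mm/d
Crop demand D = ETc × 10 d = 2.6257 × 10 = 26.257 mm
D − Pe = 26.257 − 5.0 = 21.257 mm
Gross irrigation = 21.257 / 0.83 = 25.611 mm
Volume = 25.611 mm × 172.5 ha × 10 = 44179.0 m³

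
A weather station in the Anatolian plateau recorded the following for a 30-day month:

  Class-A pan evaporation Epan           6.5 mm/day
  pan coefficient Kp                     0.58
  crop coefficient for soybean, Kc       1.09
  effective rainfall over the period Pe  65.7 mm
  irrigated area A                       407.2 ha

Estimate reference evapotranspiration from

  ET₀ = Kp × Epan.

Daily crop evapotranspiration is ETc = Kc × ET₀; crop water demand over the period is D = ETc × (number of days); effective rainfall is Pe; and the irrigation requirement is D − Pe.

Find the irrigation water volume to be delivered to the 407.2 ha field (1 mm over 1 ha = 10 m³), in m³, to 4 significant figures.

234500 m³

ET₀ = 0.58 × 6.5 = 3.7700 mm/d
ETc = Kc × ET₀ = 1.09 × 3.7700 = 4.1093 mm/d
Crop demand D = ETc × 30 d = 4.1093 × 30 = 123.279 mm
D − Pe = 123.279 − 65.7 = 57.579 mm
Volume = 57.579 mm × 407.2 ha × 10 = 234461.7 m³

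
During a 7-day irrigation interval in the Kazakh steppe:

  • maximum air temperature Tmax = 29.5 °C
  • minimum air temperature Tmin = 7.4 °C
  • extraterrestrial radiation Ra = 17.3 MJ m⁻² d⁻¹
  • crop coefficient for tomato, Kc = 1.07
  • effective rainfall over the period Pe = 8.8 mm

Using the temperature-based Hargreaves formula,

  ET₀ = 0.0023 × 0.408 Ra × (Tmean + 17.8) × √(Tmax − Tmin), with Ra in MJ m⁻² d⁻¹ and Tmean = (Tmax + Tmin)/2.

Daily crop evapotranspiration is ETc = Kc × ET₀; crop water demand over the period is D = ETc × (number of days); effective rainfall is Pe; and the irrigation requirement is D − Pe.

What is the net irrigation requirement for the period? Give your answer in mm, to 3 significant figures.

Tmean = (29.5 + 7.4)/2 = 18.45 °C
0.408 Ra = 0.408 × 17.3 = 7.0584 mm/d equivalent
ET₀ = 0.0023 × 7.0584 × (18.45 + 17.8) × √22.1 = 0.0023 × 7.0584 × 36.25 × 4.7011 = 2.7666 mm/d
ETc = Kc × ET₀ = 1.07 × 2.7666 = 2.9603 mm/d
Crop demand D = ETc × 7 d = 2.9603 × 7 = 20.722 mm
D − Pe = 20.722 − 8.8 = 11.922 mm

11.9 mm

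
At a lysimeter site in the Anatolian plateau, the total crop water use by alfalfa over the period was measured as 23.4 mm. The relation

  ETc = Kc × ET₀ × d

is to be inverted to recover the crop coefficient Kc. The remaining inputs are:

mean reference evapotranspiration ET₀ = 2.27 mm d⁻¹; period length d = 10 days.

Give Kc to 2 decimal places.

1.03

ETc = Kc × ET₀ × d  ⇒  Kc = ETc / (ET₀ × d)
Kc = 23.4 / (2.27 × 10) = 23.4 / 22.70 = 1.0308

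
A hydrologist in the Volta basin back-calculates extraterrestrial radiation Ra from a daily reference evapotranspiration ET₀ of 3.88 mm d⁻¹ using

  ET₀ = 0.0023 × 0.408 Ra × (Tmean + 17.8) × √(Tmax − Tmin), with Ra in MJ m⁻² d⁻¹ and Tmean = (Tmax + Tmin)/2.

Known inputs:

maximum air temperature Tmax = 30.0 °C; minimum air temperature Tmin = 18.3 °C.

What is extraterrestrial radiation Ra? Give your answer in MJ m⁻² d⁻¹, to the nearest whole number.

Tmean = (30.0+18.3)/2 = 24.15 °C; ΔT = 11.7
Ra = ET₀ / [0.0023 × 0.408 × (Tmean+17.8) × √ΔT]
   = 3.88 / (0.0023 × 0.408 × 41.95 × 3.4205) = 28.815 MJ m⁻² d⁻¹

29 MJ m⁻² d⁻¹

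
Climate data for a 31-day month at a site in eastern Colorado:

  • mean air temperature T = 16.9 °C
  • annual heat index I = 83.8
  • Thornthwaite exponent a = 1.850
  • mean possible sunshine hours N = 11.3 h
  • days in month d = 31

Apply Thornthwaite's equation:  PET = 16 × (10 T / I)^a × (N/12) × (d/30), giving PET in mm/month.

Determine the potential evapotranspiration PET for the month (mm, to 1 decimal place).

10T/I = 10 × 16.9 / 83.8 = 2.0167
(10T/I)^a = 2.0167^1.850 = 3.6609
Uncorrected PET = 16 × 3.6609 = 58.574 mm
Correction = (N/12)(d/30) = (11.3/12)(31/30) = 0.9731
PET = 58.574 × 0.9731 = 56.998 mm/month

57.0 mm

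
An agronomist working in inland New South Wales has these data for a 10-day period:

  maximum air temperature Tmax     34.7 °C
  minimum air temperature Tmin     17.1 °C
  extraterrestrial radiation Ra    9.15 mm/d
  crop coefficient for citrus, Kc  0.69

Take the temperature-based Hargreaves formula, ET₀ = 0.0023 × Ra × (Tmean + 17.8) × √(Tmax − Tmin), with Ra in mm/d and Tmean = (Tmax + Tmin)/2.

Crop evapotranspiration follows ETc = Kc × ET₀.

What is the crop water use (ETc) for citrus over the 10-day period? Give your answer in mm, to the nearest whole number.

Tmean = (34.7 + 17.1)/2 = 25.90 °C
ET₀ = 0.0023 × 9.15 × (25.90 + 17.8) × √17.6 = 0.0023 × 9.15 × 43.70 × 4.1952 = 3.8582 mm/d
ETc = Kc × ET₀ = 0.69 × 3.8582 = 2.6622 mm/d
Over 10 days: 2.6622 × 10 = 26.622 mm

27 mm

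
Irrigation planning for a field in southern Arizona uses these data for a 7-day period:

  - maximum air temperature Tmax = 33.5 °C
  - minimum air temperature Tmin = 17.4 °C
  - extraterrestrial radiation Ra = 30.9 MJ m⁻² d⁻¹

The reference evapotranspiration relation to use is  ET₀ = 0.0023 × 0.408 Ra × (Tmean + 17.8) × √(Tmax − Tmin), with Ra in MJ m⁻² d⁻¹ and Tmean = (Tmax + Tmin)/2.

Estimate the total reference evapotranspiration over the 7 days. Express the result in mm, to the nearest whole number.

Tmean = (33.5 + 17.4)/2 = 25.45 °C
0.408 Ra = 0.408 × 30.9 = 12.6072 mm/d equivalent
ET₀ = 0.0023 × 12.6072 × (25.45 + 17.8) × √16.1 = 0.0023 × 12.6072 × 43.25 × 4.0125 = 5.0321 mm/d
Over 7 days: 5.0321 × 7 = 35.225 mm

35 mm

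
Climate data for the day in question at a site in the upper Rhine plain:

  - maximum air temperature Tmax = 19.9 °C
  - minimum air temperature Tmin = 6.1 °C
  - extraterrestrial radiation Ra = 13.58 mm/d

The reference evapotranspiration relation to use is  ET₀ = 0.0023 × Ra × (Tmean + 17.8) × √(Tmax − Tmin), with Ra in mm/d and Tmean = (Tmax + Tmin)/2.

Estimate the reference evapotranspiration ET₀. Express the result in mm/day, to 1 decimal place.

3.6 mm/day

Tmean = (19.9 + 6.1)/2 = 13.00 °C
ET₀ = 0.0023 × 13.58 × (13.00 + 17.8) × √13.8 = 0.0023 × 13.58 × 30.80 × 3.7148 = 3.5737 mm/d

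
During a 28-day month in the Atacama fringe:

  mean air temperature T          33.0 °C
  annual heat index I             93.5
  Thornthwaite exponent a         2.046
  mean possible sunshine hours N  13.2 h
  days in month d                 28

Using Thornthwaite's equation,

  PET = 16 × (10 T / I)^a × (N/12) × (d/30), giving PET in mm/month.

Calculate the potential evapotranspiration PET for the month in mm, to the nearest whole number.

10T/I = 10 × 33.0 / 93.5 = 3.5294
(10T/I)^a = 3.5294^2.046 = 13.2007
Uncorrected PET = 16 × 13.2007 = 211.211 mm
Correction = (N/12)(d/30) = (13.2/12)(28/30) = 1.0267
PET = 211.211 × 1.0267 = 216.850 mm/month

217 mm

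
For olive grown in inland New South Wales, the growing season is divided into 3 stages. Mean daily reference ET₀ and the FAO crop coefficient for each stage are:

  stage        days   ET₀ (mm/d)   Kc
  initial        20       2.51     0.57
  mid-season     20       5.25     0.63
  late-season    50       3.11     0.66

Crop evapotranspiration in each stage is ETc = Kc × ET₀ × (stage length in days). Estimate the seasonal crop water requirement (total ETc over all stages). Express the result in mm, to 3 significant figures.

initial: 0.57 × 2.51 × 20 = 28.61 mm
mid-season: 0.63 × 5.25 × 20 = 66.15 mm
late-season: 0.66 × 3.11 × 50 = 102.63 mm
Seasonal total = 197.39 mm

197 mm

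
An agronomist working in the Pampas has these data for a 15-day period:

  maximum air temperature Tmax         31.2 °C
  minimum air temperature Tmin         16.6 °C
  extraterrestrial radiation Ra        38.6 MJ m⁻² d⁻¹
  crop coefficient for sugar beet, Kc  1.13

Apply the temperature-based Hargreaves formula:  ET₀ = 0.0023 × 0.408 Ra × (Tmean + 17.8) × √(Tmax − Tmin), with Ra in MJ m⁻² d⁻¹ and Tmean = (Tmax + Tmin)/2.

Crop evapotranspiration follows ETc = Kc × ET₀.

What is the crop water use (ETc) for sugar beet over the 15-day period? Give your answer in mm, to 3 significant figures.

97.8 mm

Tmean = (31.2 + 16.6)/2 = 23.90 °C
0.408 Ra = 0.408 × 38.6 = 15.7488 mm/d equivalent
ET₀ = 0.0023 × 15.7488 × (23.90 + 17.8) × √14.6 = 0.0023 × 15.7488 × 41.70 × 3.8210 = 5.7715 mm/d
ETc = Kc × ET₀ = 1.13 × 5.7715 = 6.5218 mm/d
Over 15 days: 6.5218 × 15 = 97.827 mm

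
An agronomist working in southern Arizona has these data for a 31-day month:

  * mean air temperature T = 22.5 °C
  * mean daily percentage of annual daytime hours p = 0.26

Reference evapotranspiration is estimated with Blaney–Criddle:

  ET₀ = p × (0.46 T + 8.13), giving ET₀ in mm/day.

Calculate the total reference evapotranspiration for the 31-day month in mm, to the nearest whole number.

ET₀ = 0.26 × (0.46 × 22.5 + 8.13) = 0.26 × 18.480 = 4.8048 mm/d
Monthly total = 4.8048 × 31 = 148.949 mm

149 mm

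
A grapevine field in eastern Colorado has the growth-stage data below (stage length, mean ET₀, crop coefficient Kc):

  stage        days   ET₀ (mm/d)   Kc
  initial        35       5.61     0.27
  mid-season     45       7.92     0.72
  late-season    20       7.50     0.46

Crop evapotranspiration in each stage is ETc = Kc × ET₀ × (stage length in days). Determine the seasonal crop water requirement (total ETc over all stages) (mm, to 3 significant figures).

379 mm

initial: 0.27 × 5.61 × 35 = 53.01 mm
mid-season: 0.72 × 7.92 × 45 = 256.61 mm
late-season: 0.46 × 7.50 × 20 = 69.00 mm
Seasonal total = 378.62 mm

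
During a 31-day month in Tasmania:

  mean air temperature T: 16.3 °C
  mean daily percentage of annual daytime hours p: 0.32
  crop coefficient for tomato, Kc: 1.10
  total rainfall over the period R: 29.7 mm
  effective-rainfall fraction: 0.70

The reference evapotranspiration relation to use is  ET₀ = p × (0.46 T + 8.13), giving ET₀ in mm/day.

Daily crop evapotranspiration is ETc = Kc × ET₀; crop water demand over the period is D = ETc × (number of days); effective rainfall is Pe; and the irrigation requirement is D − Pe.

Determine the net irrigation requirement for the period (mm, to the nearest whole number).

150 mm

ET₀ = 0.32 × (0.46 × 16.3 + 8.13) = 0.32 × 15.628 = 5.0010 mm/d
ETc = Kc × ET₀ = 1.10 × 5.0010 = 5.5011 mm/d
Crop demand D = ETc × 31 d = 5.5011 × 31 = 170.534 mm
Pe = 0.70 × 29.7 = 20.790 mm
D − Pe = 170.534 − 20.790 = 149.744 mm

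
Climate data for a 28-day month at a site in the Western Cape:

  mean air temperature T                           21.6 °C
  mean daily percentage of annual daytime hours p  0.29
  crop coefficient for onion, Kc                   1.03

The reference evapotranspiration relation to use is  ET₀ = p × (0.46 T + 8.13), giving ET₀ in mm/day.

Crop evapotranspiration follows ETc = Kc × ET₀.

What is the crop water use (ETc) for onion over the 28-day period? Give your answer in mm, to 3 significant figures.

ET₀ = 0.29 × (0.46 × 21.6 + 8.13) = 0.29 × 18.066 = 5.2391 mm/d
ETc = Kc × ET₀ = 1.03 × 5.2391 = 5.3963 mm/d
Over 28 days: 5.3963 × 28 = 151.096 mm

151 mm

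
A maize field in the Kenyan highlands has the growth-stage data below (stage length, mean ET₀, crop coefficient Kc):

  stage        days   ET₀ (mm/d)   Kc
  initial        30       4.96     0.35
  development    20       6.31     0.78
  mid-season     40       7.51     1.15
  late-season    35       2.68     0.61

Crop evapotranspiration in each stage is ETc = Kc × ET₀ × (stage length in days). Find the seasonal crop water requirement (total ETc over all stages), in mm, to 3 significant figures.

553 mm

initial: 0.35 × 4.96 × 30 = 52.08 mm
development: 0.78 × 6.31 × 20 = 98.44 mm
mid-season: 1.15 × 7.51 × 40 = 345.46 mm
late-season: 0.61 × 2.68 × 35 = 57.22 mm
Seasonal total = 553.20 mm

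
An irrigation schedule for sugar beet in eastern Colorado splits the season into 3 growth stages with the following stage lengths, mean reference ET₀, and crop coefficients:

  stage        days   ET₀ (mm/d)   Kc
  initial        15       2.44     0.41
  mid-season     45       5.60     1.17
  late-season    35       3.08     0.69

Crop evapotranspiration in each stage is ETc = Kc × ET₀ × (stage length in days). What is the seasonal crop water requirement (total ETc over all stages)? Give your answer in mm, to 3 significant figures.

initial: 0.41 × 2.44 × 15 = 15.01 mm
mid-season: 1.17 × 5.60 × 45 = 294.84 mm
late-season: 0.69 × 3.08 × 35 = 74.38 mm
Seasonal total = 384.23 mm

384 mm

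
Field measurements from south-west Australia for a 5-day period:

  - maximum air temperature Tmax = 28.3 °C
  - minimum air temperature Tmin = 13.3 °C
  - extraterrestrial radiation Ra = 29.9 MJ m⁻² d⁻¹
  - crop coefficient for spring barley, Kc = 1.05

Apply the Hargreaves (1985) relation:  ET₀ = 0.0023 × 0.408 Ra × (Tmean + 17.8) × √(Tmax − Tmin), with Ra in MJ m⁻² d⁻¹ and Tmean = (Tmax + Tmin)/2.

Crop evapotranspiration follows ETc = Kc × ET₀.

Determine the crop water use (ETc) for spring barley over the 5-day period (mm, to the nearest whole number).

Tmean = (28.3 + 13.3)/2 = 20.80 °C
0.408 Ra = 0.408 × 29.9 = 12.1992 mm/d equivalent
ET₀ = 0.0023 × 12.1992 × (20.80 + 17.8) × √15.0 = 0.0023 × 12.1992 × 38.60 × 3.8730 = 4.1946 mm/d
ETc = Kc × ET₀ = 1.05 × 4.1946 = 4.4043 mm/d
Over 5 days: 4.4043 × 5 = 22.022 mm

22 mm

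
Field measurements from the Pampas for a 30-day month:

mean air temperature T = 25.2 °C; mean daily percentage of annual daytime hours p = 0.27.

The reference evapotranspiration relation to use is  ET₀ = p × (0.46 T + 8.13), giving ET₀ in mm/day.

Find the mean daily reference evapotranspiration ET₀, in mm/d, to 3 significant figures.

ET₀ = 0.27 × (0.46 × 25.2 + 8.13) = 0.27 × 19.722 = 5.3249 mm/d

5.32 mm/d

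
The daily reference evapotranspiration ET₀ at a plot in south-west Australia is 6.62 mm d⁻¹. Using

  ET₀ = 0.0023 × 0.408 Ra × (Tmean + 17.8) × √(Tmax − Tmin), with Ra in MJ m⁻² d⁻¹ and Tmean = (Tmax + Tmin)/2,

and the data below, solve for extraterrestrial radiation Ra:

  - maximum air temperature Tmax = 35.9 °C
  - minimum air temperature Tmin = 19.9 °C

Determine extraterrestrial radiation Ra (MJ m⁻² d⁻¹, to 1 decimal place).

38.6 MJ m⁻² d⁻¹

Tmean = (35.9+19.9)/2 = 27.90 °C; ΔT = 16.0
Ra = ET₀ / [0.0023 × 0.408 × (Tmean+17.8) × √ΔT]
   = 6.62 / (0.0023 × 0.408 × 45.70 × 4.0000) = 38.592 MJ m⁻² d⁻¹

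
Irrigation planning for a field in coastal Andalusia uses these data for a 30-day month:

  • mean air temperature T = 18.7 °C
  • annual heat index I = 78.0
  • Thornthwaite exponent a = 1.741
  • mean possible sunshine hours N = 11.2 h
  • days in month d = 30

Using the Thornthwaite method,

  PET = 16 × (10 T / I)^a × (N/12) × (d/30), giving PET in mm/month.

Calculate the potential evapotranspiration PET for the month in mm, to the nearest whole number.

68 mm

10T/I = 10 × 18.7 / 78.0 = 2.3974
(10T/I)^a = 2.3974^1.741 = 4.5828
Uncorrected PET = 16 × 4.5828 = 73.325 mm
Correction = (N/12)(d/30) = (11.2/12)(30/30) = 0.9333
PET = 73.325 × 0.9333 = 68.434 mm/month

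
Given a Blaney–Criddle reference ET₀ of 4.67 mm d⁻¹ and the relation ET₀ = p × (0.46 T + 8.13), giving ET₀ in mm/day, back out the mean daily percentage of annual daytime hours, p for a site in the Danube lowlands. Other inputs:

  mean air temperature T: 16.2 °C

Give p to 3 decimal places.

p = ET₀ / (0.46 T + 8.13) = 4.67 / (0.46 × 16.2 + 8.13) = 4.67 / 15.582 = 0.2997

0.300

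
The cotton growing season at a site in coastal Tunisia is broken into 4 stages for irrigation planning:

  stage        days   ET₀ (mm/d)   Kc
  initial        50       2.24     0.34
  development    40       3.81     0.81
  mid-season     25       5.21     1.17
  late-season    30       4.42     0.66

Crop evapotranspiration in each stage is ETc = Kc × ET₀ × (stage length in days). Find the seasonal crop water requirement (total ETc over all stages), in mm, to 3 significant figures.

initial: 0.34 × 2.24 × 50 = 38.08 mm
development: 0.81 × 3.81 × 40 = 123.44 mm
mid-season: 1.17 × 5.21 × 25 = 152.39 mm
late-season: 0.66 × 4.42 × 30 = 87.52 mm
Seasonal total = 401.43 mm

401 mm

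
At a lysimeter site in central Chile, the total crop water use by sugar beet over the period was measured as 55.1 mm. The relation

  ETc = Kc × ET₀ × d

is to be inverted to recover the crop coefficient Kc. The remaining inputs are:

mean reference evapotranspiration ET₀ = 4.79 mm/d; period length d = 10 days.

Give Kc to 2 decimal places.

ETc = Kc × ET₀ × d  ⇒  Kc = ETc / (ET₀ × d)
Kc = 55.1 / (4.79 × 10) = 55.1 / 47.90 = 1.1503

1.15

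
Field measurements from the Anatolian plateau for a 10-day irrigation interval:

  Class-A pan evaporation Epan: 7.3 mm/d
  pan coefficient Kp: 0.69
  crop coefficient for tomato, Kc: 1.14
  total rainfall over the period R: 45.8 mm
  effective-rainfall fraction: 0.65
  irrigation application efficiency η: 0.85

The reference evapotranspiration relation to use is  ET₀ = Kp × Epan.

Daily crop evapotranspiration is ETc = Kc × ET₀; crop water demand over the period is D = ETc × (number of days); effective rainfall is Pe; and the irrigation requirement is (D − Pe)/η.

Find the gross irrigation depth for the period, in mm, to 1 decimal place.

ET₀ = 0.69 × 7.3 = 5.0370 mm/d
ETc = Kc × ET₀ = 1.14 × 5.0370 = 5.7422 mm/d
Crop demand D = ETc × 10 d = 5.7422 × 10 = 57.422 mm
Pe = 0.65 × 45.8 = 29.770 mm
D − Pe = 57.422 − 29.770 = 27.652 mm
Gross irrigation = 27.652 / 0.85 = 32.532 mm

32.5 mm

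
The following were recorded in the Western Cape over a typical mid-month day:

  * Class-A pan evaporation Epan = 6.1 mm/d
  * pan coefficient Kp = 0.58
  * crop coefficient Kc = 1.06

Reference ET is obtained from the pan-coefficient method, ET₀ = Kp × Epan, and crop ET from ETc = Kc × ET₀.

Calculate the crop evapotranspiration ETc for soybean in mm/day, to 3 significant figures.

3.75 mm/day

ET₀ = 0.58 × 6.1 = 3.5380 mm/d
ETc = Kc × ET₀ = 1.06 × 3.5380 = 3.7503 mm/d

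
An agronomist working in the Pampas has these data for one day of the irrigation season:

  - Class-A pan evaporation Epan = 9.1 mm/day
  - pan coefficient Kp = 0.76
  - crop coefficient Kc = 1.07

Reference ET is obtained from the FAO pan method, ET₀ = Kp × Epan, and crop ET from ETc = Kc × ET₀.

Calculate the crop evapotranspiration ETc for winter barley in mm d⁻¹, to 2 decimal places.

ET₀ = 0.76 × 9.1 = 6.9160 mm/d
ETc = Kc × ET₀ = 1.07 × 6.9160 = 7.4001 mm/d

7.40 mm d⁻¹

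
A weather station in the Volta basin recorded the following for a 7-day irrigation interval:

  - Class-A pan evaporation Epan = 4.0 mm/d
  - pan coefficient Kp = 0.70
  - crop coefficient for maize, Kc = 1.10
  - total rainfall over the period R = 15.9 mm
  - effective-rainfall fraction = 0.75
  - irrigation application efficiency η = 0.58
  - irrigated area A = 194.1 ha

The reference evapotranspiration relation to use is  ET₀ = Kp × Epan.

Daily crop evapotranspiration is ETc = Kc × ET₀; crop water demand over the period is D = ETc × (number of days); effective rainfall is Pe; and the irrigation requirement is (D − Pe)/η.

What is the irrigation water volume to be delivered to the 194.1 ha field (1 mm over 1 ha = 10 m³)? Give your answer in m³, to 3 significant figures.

ET₀ = 0.70 × 4.0 = 2.8000 mm/d
ETc = Kc × ET₀ = 1.10 × 2.8000 = 3.0800 mm/d
Crop demand D = ETc × 7 d = 3.0800 × 7 = 21.560 mm
Pe = 0.75 × 15.9 = 11.925 mm
D − Pe = 21.560 − 11.925 = 9.635 mm
Gross irrigation = 9.635 / 0.58 = 16.612 mm
Volume = 16.612 mm × 194.1 ha × 10 = 32243.9 m³

32200 m³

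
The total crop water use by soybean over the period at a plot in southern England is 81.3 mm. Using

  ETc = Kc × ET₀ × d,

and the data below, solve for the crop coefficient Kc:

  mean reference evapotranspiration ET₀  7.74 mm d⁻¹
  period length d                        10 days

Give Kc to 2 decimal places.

ETc = Kc × ET₀ × d  ⇒  Kc = ETc / (ET₀ × d)
Kc = 81.3 / (7.74 × 10) = 81.3 / 77.40 = 1.0504

1.05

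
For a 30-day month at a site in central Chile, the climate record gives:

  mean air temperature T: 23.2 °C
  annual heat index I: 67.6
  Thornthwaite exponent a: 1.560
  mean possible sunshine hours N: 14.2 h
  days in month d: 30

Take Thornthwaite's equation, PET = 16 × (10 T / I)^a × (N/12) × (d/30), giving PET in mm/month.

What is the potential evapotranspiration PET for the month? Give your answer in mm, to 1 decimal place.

10T/I = 10 × 23.2 / 67.6 = 3.4320
(10T/I)^a = 3.4320^1.560 = 6.8463
Uncorrected PET = 16 × 6.8463 = 109.541 mm
Correction = (N/12)(d/30) = (14.2/12)(30/30) = 1.1833
PET = 109.541 × 1.1833 = 129.620 mm/month

129.6 mm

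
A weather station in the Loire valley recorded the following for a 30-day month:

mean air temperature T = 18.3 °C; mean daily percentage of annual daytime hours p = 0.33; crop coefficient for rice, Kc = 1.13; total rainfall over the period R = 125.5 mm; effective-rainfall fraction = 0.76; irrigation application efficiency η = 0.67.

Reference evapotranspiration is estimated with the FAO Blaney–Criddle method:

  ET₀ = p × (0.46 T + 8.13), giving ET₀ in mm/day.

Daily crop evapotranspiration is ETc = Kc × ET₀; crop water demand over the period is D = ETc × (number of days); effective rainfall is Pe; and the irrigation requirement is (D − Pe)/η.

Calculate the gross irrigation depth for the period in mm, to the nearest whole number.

134 mm

ET₀ = 0.33 × (0.46 × 18.3 + 8.13) = 0.33 × 16.548 = 5.4608 mm/d
ETc = Kc × ET₀ = 1.13 × 5.4608 = 6.1707 mm/d
Crop demand D = ETc × 30 d = 6.1707 × 30 = 185.121 mm
Pe = 0.76 × 125.5 = 95.380 mm
D − Pe = 185.121 − 95.380 = 89.741 mm
Gross irrigation = 89.741 / 0.67 = 133.942 mm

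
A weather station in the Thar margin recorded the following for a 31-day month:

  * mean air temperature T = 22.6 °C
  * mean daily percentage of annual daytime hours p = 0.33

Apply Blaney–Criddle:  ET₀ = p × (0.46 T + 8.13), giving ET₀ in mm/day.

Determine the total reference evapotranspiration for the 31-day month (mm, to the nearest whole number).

ET₀ = 0.33 × (0.46 × 22.6 + 8.13) = 0.33 × 18.526 = 6.1136 mm/d
Monthly total = 6.1136 × 31 = 189.522 mm

190 mm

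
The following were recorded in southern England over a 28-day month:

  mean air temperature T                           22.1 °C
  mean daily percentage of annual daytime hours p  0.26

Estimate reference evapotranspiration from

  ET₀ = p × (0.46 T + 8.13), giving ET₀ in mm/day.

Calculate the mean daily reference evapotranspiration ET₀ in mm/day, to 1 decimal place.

ET₀ = 0.26 × (0.46 × 22.1 + 8.13) = 0.26 × 18.296 = 4.7570 mm/d

4.8 mm/day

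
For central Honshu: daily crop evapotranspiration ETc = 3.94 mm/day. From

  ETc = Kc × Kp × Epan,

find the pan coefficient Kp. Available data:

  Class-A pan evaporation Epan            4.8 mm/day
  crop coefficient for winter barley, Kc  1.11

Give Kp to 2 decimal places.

0.74

ETc = Kc × Kp × Epan  ⇒  Kp = ETc / (Kc × Epan)
Kp = 3.94 / (1.11 × 4.8) = 3.94 / 5.328 = 0.7395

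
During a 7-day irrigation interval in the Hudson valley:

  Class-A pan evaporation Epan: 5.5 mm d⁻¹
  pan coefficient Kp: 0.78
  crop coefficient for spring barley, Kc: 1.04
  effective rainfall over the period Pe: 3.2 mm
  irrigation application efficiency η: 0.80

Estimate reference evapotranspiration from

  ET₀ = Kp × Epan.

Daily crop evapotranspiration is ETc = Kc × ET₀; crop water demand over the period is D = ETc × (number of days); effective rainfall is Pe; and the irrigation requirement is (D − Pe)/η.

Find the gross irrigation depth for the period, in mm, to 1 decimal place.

35.0 mm

ET₀ = 0.78 × 5.5 = 4.2900 mm/d
ETc = Kc × ET₀ = 1.04 × 4.2900 = 4.4616 mm/d
Crop demand D = ETc × 7 d = 4.4616 × 7 = 31.231 mm
D − Pe = 31.231 − 3.2 = 28.031 mm
Gross irrigation = 28.031 / 0.80 = 35.039 mm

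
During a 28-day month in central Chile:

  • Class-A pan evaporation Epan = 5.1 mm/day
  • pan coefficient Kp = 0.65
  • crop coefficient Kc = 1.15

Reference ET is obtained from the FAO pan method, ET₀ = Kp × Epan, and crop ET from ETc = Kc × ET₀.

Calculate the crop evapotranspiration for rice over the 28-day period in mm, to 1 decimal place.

ET₀ = 0.65 × 5.1 = 3.3150 mm/d
ETc = Kc × ET₀ = 1.15 × 3.3150 = 3.8123 mm/d
Over 28 days: 3.8123 × 28 = 106.744 mm

106.7 mm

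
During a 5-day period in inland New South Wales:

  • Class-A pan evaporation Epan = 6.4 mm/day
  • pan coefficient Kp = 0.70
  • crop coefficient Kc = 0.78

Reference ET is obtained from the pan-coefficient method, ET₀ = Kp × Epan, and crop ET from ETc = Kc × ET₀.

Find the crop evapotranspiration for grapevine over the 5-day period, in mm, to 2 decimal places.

17.47 mm

ET₀ = 0.70 × 6.4 = 4.4800 mm/d
ETc = Kc × ET₀ = 0.78 × 4.4800 = 3.4944 mm/d
Over 5 days: 3.4944 × 5 = 17.472 mm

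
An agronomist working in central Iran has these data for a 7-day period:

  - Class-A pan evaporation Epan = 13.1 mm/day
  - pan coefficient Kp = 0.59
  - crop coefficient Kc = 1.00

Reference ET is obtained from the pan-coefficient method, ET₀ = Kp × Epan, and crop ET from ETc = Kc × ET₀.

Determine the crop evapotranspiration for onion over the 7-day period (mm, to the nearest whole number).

54 mm

ET₀ = 0.59 × 13.1 = 7.7290 mm/d
ETc = Kc × ET₀ = 1.00 × 7.7290 = 7.7290 mm/d
Over 7 days: 7.7290 × 7 = 54.103 mm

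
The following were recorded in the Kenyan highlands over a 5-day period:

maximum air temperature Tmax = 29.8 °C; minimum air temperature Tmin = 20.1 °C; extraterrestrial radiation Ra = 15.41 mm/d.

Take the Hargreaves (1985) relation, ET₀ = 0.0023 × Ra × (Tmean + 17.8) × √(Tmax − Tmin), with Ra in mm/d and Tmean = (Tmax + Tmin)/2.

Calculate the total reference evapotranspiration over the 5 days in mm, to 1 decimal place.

Tmean = (29.8 + 20.1)/2 = 24.95 °C
ET₀ = 0.0023 × 15.41 × (24.95 + 17.8) × √9.7 = 0.0023 × 15.41 × 42.75 × 3.1145 = 4.7191 mm/d
Over 5 days: 4.7191 × 5 = 23.596 mm

23.6 mm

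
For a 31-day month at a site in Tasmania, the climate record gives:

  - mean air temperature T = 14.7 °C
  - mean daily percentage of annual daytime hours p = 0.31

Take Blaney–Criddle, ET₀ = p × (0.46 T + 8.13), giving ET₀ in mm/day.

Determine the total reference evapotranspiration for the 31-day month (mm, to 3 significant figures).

ET₀ = 0.31 × (0.46 × 14.7 + 8.13) = 0.31 × 14.892 = 4.6165 mm/d
Monthly total = 4.6165 × 31 = 143.112 mm

143 mm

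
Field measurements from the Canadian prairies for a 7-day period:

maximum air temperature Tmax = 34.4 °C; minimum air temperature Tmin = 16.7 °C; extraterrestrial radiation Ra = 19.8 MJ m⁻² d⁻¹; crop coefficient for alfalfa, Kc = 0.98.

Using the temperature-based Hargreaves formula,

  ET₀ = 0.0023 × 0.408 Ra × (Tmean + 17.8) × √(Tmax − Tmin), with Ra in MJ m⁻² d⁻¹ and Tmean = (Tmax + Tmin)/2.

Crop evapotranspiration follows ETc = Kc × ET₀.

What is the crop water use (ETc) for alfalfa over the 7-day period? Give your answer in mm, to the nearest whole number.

23 mm

Tmean = (34.4 + 16.7)/2 = 25.55 °C
0.408 Ra = 0.408 × 19.8 = 8.0784 mm/d equivalent
ET₀ = 0.0023 × 8.0784 × (25.55 + 17.8) × √17.7 = 0.0023 × 8.0784 × 43.35 × 4.2071 = 3.3886 mm/d
ETc = Kc × ET₀ = 0.98 × 3.3886 = 3.3208 mm/d
Over 7 days: 3.3208 × 7 = 23.246 mm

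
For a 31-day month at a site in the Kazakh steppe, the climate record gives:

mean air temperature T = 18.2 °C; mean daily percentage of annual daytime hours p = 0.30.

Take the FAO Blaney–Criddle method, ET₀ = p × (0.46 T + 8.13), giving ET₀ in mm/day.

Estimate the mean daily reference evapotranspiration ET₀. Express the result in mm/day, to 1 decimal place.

ET₀ = 0.30 × (0.46 × 18.2 + 8.13) = 0.30 × 16.502 = 4.9506 mm/d

5.0 mm/day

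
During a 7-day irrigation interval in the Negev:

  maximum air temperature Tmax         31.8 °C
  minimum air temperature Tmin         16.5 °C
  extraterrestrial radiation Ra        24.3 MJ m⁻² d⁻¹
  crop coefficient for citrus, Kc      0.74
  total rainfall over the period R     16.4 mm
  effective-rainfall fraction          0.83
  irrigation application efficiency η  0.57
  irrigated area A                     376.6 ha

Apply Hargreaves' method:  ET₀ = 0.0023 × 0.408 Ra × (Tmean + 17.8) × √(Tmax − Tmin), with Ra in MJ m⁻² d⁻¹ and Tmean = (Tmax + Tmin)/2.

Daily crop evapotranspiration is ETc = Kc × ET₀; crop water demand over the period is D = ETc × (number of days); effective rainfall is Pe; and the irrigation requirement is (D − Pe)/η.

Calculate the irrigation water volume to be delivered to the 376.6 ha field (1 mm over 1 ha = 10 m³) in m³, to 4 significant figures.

Tmean = (31.8 + 16.5)/2 = 24.15 °C
0.408 Ra = 0.408 × 24.3 = 9.9144 mm/d equivalent
ET₀ = 0.0023 × 9.9144 × (24.15 + 17.8) × √15.3 = 0.0023 × 9.9144 × 41.95 × 3.9115 = 3.7417 mm/d
ETc = Kc × ET₀ = 0.74 × 3.7417 = 2.7689 mm/d
Crop demand D = ETc × 7 d = 2.7689 × 7 = 19.382 mm
Pe = 0.83 × 16.4 = 13.612 mm
D − Pe = 19.382 − 13.612 = 5.770 mm
Gross irrigation = 5.770 / 0.57 = 10.123 mm
Volume = 10.123 mm × 376.6 ha × 10 = 38123.2 m³

38120 m³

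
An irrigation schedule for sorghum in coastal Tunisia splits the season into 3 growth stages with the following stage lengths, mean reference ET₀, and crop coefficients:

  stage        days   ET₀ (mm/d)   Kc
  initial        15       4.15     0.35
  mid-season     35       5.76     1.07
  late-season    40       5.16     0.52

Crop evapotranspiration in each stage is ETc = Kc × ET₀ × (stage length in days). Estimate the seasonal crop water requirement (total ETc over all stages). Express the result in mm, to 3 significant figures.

345 mm

initial: 0.35 × 4.15 × 15 = 21.79 mm
mid-season: 1.07 × 5.76 × 35 = 215.71 mm
late-season: 0.52 × 5.16 × 40 = 107.33 mm
Seasonal total = 344.83 mm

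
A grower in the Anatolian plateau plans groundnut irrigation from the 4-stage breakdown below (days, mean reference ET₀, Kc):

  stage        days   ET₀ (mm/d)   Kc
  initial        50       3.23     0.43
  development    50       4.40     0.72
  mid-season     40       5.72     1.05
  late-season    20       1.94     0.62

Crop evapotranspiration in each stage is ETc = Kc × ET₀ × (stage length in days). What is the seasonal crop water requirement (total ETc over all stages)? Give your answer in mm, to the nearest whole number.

initial: 0.43 × 3.23 × 50 = 69.45 mm
development: 0.72 × 4.40 × 50 = 158.40 mm
mid-season: 1.05 × 5.72 × 40 = 240.24 mm
late-season: 0.62 × 1.94 × 20 = 24.06 mm
Seasonal total = 492.15 mm

492 mm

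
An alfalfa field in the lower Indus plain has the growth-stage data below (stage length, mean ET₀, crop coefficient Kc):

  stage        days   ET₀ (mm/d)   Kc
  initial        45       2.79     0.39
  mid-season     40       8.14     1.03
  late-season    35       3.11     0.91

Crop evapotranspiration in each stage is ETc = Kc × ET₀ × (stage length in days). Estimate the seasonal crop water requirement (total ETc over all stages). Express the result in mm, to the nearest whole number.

initial: 0.39 × 2.79 × 45 = 48.96 mm
mid-season: 1.03 × 8.14 × 40 = 335.37 mm
late-season: 0.91 × 3.11 × 35 = 99.05 mm
Seasonal total = 483.38 mm

483 mm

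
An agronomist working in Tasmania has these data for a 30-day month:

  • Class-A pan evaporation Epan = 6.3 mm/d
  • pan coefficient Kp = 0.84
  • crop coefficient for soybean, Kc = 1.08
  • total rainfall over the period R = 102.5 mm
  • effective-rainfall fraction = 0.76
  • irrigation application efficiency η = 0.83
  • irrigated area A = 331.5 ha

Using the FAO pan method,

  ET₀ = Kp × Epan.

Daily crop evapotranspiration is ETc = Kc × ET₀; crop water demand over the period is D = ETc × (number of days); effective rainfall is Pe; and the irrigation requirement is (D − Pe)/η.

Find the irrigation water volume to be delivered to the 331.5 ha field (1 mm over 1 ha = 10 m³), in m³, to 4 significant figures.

373700 m³

ET₀ = 0.84 × 6.3 = 5.2920 mm/d
ETc = Kc × ET₀ = 1.08 × 5.2920 = 5.7154 mm/d
Crop demand D = ETc × 30 d = 5.7154 × 30 = 171.462 mm
Pe = 0.76 × 102.5 = 77.900 mm
D − Pe = 171.462 − 77.900 = 93.562 mm
Gross irrigation = 93.562 / 0.83 = 112.725 mm
Volume = 112.725 mm × 331.5 ha × 10 = 373683.4 m³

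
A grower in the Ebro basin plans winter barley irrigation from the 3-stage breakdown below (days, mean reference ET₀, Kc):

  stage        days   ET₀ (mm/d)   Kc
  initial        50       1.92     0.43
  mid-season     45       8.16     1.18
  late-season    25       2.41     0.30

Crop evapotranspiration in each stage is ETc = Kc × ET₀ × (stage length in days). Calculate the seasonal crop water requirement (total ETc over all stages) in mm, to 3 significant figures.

493 mm

initial: 0.43 × 1.92 × 50 = 41.28 mm
mid-season: 1.18 × 8.16 × 45 = 433.30 mm
late-season: 0.30 × 2.41 × 25 = 18.08 mm
Seasonal total = 492.66 mm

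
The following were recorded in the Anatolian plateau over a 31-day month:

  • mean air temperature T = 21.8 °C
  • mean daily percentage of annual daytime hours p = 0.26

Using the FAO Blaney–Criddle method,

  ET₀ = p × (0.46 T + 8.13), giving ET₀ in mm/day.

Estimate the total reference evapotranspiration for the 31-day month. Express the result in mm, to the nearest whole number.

146 mm

ET₀ = 0.26 × (0.46 × 21.8 + 8.13) = 0.26 × 18.158 = 4.7211 mm/d
Monthly total = 4.7211 × 31 = 146.354 mm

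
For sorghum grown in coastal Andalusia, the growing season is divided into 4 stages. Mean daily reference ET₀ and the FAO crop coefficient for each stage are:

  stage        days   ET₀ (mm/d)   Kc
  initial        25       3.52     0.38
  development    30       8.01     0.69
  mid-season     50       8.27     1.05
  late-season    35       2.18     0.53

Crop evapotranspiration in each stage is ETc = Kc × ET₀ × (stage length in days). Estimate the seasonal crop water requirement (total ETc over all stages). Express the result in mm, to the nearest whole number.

674 mm

initial: 0.38 × 3.52 × 25 = 33.44 mm
development: 0.69 × 8.01 × 30 = 165.81 mm
mid-season: 1.05 × 8.27 × 50 = 434.18 mm
late-season: 0.53 × 2.18 × 35 = 40.44 mm
Seasonal total = 673.87 mm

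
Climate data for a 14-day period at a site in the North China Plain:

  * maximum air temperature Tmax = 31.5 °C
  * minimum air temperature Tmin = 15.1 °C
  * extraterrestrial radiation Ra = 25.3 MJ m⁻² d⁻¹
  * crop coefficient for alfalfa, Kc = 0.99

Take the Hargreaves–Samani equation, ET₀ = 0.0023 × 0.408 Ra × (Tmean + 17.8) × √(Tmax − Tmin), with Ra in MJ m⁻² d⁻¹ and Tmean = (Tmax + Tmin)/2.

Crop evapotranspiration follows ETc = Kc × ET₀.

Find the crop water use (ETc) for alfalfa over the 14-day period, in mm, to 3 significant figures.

54.8 mm

Tmean = (31.5 + 15.1)/2 = 23.30 °C
0.408 Ra = 0.408 × 25.3 = 10.3224 mm/d equivalent
ET₀ = 0.0023 × 10.3224 × (23.30 + 17.8) × √16.4 = 0.0023 × 10.3224 × 41.10 × 4.0497 = 3.9516 mm/d
ETc = Kc × ET₀ = 0.99 × 3.9516 = 3.9121 mm/d
Over 14 days: 3.9121 × 14 = 54.769 mm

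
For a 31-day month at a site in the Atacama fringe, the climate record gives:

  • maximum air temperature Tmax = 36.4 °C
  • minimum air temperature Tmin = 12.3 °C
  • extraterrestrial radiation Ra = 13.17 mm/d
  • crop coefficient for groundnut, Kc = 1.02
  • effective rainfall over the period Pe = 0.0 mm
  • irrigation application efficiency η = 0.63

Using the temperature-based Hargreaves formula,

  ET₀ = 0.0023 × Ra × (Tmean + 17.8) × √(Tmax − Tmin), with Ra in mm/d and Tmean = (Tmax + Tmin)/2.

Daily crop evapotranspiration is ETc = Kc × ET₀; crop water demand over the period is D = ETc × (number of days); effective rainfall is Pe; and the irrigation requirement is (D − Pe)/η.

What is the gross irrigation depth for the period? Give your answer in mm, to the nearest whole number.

315 mm

Tmean = (36.4 + 12.3)/2 = 24.35 °C
ET₀ = 0.0023 × 13.17 × (24.35 + 17.8) × √24.1 = 0.0023 × 13.17 × 42.15 × 4.9092 = 6.2679 mm/d
ETc = Kc × ET₀ = 1.02 × 6.2679 = 6.3933 mm/d
Crop demand D = ETc × 31 d = 6.3933 × 31 = 198.192 mm
D − Pe = 198.192 − 0.0 = 198.192 mm
Gross irrigation = 198.192 / 0.63 = 314.590 mm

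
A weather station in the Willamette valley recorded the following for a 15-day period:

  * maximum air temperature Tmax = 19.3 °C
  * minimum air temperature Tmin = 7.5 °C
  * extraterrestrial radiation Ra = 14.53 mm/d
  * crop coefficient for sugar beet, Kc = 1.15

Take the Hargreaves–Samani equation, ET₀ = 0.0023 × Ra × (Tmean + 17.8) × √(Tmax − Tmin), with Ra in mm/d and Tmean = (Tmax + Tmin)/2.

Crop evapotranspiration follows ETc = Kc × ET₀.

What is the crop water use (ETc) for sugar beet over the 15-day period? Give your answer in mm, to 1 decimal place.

61.8 mm

Tmean = (19.3 + 7.5)/2 = 13.40 °C
ET₀ = 0.0023 × 14.53 × (13.40 + 17.8) × √11.8 = 0.0023 × 14.53 × 31.20 × 3.4351 = 3.5817 mm/d
ETc = Kc × ET₀ = 1.15 × 3.5817 = 4.1190 mm/d
Over 15 days: 4.1190 × 15 = 61.785 mm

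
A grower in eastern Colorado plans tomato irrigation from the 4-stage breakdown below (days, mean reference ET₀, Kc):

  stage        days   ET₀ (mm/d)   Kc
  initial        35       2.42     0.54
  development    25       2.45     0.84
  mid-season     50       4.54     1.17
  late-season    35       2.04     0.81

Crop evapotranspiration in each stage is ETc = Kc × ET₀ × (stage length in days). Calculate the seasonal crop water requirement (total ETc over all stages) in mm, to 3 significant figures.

421 mm

initial: 0.54 × 2.42 × 35 = 45.74 mm
development: 0.84 × 2.45 × 25 = 51.45 mm
mid-season: 1.17 × 4.54 × 50 = 265.59 mm
late-season: 0.81 × 2.04 × 35 = 57.83 mm
Seasonal total = 420.61 mm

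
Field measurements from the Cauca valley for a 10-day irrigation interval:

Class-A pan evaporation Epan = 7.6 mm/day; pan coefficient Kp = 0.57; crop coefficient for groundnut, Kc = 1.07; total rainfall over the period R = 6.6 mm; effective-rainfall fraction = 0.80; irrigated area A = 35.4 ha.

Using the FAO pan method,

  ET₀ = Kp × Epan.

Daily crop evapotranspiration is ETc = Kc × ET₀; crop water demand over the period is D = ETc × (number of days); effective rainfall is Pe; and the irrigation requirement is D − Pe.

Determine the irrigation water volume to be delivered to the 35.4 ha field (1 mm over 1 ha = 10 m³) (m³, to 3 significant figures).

ET₀ = 0.57 × 7.6 = 4.3320 mm/d
ETc = Kc × ET₀ = 1.07 × 4.3320 = 4.6352 mm/d
Crop demand D = ETc × 10 d = 4.6352 × 10 = 46.352 mm
Pe = 0.80 × 6.6 = 5.280 mm
D − Pe = 46.352 − 5.280 = 41.072 mm
Volume = 41.072 mm × 35.4 ha × 10 = 14539.5 m³

14500 m³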